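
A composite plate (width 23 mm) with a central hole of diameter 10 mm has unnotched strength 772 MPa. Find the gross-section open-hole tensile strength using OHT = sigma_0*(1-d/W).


OHT = sigma_0*(1-d/W) = 772*(1-10/23) = 436.3 MPa

436.3 MPa


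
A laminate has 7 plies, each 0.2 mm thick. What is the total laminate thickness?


h = n * t_ply = 7 * 0.2 = 1.4 mm

1.4 mm


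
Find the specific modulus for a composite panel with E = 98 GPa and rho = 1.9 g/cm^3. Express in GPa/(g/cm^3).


Specific stiffness = E/rho = 98/1.9 = 51.6 GPa/(g/cm^3)

51.6 GPa/(g/cm^3)


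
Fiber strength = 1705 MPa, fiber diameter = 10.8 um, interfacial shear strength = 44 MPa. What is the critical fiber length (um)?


Lc = sigma_f * d / (2 * tau_i) = 1705 * 10.8 / (2 * 44) = 209.3 um

209.3 um


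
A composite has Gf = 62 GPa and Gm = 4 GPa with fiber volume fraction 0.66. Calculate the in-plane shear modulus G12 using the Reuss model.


1/G12 = Vf/Gf + (1-Vf)/Gm = 0.66/62 + 0.34/4
G12 = 10.46 GPa

10.46 GPa


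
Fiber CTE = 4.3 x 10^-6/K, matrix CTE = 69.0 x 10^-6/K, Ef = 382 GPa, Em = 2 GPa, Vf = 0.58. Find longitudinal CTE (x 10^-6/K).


E1 = Ef*Vf + Em*(1-Vf) = 222.4
alpha_1 = (alpha_f*Ef*Vf + alpha_m*Em*(1-Vf))/E1 = 4.54 x 10^-6/K

4.54 x 10^-6/K


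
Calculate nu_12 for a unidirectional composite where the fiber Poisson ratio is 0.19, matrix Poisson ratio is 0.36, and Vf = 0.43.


nu_12 = nu_f*Vf + nu_m*(1-Vf) = 0.19*0.43 + 0.36*0.57 = 0.2869

0.2869


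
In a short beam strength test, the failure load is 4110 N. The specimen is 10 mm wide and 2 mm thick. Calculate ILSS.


ILSS = 3F/(4bh) = 3*4110/(4*10*2) = 154.13 MPa

154.13 MPa


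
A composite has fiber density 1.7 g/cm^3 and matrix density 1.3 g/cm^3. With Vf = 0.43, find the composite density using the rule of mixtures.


rho_c = rho_f*Vf + rho_m*(1-Vf) = 1.7*0.43 + 1.3*0.57 = 1.472 g/cm^3

1.472 g/cm^3


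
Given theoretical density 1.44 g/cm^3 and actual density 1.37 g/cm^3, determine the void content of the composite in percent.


Void% = (rho_theo - rho_actual)/rho_theo * 100 = (1.44 - 1.37)/1.44 * 100 = 4.86%

4.86%


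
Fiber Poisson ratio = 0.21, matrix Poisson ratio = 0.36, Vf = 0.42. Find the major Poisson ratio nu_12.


nu_12 = nu_f*Vf + nu_m*(1-Vf) = 0.21*0.42 + 0.36*0.58 = 0.297

0.297


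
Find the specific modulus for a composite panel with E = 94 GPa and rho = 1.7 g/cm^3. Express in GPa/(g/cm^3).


Specific stiffness = E/rho = 94/1.7 = 55.3 GPa/(g/cm^3)

55.3 GPa/(g/cm^3)


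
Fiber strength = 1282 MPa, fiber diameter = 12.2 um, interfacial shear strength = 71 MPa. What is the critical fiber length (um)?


Lc = sigma_f * d / (2 * tau_i) = 1282 * 12.2 / (2 * 71) = 110.1 um

110.1 um


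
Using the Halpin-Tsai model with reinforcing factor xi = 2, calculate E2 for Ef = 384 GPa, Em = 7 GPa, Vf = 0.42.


eta = (Ef/Em - 1)/(Ef/Em + xi) = (54.8571 - 1)/(54.8571 + 2) = 0.9472
E2 = Em*(1+xi*eta*Vf)/(1-eta*Vf) = 20.87 GPa

20.87 GPa


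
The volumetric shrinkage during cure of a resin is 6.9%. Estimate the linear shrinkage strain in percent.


Linear shrinkage ≈ vol_shrink/3 = 6.9/3 = 2.3%

2.3%


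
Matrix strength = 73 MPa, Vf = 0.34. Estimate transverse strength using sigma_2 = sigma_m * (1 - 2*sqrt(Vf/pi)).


factor = 1 - 2*sqrt(0.34/pi) = 0.342
sigma_2 = 73 * 0.342 = 24.97 MPa

24.97 MPa


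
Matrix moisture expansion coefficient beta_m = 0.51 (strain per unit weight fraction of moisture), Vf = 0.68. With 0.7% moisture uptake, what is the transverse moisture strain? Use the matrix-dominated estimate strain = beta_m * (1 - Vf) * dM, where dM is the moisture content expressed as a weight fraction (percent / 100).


dM = 0.7/100 = 0.007
strain = beta_m * (1-Vf) * dM = 0.51 * 0.32 * 0.007 = 0.0011424

0.0011424


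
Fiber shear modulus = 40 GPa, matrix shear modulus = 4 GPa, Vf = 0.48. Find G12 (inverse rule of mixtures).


1/G12 = Vf/Gf + (1-Vf)/Gm = 0.48/40 + 0.52/4
G12 = 7.04 GPa

7.04 GPa


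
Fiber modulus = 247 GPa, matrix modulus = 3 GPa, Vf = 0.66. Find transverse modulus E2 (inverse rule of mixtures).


1/E2 = Vf/Ef + (1-Vf)/Em = 0.66/247 + 0.34/3
E2 = 8.62 GPa

8.62 GPa


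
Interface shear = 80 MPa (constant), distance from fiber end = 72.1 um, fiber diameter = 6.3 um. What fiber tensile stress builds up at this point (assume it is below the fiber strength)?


Force balance: sigma_f * (pi*d^2/4) = tau * (pi*d) * x  ->  sigma_f = 4 * tau * x / d
sigma_f = 4 * 80 * 72.1 / 6.3 = 3662.2 MPa

3662.2 MPa


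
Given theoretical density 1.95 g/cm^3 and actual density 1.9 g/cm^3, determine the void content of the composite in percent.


Void% = (rho_theo - rho_actual)/rho_theo * 100 = (1.95 - 1.9)/1.95 * 100 = 2.56%

2.56%


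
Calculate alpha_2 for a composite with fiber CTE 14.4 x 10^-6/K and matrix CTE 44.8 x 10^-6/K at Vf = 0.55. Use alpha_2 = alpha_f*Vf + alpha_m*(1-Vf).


alpha_2 = alpha_f*Vf + alpha_m*(1-Vf) = 14.4*0.55 + 44.8*0.45 = 28.1 x 10^-6/K

28.1 x 10^-6/K


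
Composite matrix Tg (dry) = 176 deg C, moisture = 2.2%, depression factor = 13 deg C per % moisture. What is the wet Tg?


Tg_wet = Tg_dry - k*moisture = 176 - 13*2.2 = 147.4 deg C

147.4 deg C


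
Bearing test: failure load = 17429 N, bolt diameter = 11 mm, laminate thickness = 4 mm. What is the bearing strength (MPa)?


sigma_br = F/(d*h) = 17429/(11*4) = 396.1 MPa

396.1 MPa


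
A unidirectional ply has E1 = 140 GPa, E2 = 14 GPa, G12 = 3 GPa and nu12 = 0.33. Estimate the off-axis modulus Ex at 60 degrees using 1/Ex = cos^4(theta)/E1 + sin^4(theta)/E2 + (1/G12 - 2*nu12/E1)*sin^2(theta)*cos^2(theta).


cos^4(60) = 0.0625, sin^4(60) = 0.5625, sin^2(60)*cos^2(60) = 0.1875
1/G12 - 2*nu12/E1 = 1/3 - 2*0.33/140 = 0.328619 GPa^-1
1/Ex = 0.0625/140 + 0.5625/14 + 0.328619*0.1875 = 0.1022411 GPa^-1
Ex = 9.78 GPa

9.78 GPa


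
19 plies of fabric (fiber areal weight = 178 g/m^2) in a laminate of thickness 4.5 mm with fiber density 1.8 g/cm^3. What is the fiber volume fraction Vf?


Vf = n * FAW / (rho_f * h * 1000) = 19 * 178 / (1.8 * 4.5 * 1000) = 0.4175

0.4175


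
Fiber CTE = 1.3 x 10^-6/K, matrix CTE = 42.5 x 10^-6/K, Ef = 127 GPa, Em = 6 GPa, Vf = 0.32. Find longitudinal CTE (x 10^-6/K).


E1 = Ef*Vf + Em*(1-Vf) = 44.72
alpha_1 = (alpha_f*Ef*Vf + alpha_m*Em*(1-Vf))/E1 = 5.06 x 10^-6/K

5.06 x 10^-6/K


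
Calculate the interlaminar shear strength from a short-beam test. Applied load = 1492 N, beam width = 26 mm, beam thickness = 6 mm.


ILSS = 3F/(4bh) = 3*1492/(4*26*6) = 7.17 MPa

7.17 MPa


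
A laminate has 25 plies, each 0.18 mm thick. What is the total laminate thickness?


h = n * t_ply = 25 * 0.18 = 4.5 mm

4.5 mm


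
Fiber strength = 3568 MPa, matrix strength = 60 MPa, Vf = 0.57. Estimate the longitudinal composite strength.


sigma_1 = sigma_f*Vf + sigma_m*(1-Vf) = 3568*0.57 + 60*0.43 = 2059.6 MPa

2059.6 MPa


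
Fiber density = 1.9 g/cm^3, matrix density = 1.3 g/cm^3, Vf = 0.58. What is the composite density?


rho_c = rho_f*Vf + rho_m*(1-Vf) = 1.9*0.58 + 1.3*0.42 = 1.648 g/cm^3

1.648 g/cm^3


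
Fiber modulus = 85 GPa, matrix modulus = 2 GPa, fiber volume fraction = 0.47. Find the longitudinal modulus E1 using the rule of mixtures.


E1 = Ef*Vf + Em*(1-Vf) = 85*0.47 + 2*0.53 = 41.01 GPa

41.01 GPa


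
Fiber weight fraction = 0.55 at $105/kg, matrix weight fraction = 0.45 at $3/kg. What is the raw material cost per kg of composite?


Cost = cost_f*Wf + cost_m*Wm = 105*0.55 + 3*0.45 = $59.1/kg

$59.1/kg


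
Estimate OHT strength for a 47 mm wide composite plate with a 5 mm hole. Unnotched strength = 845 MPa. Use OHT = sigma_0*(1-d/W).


OHT = sigma_0*(1-d/W) = 845*(1-5/47) = 755.1 MPa

755.1 MPa


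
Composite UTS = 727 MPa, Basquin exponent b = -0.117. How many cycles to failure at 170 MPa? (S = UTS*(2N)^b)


N = 0.5 * (S/UTS)^(1/b) = 0.5 * (170/727)^(1/-0.117) = 123840.6084 cycles

123840.6084 cycles


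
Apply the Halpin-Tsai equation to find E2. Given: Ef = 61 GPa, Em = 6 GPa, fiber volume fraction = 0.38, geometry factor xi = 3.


eta = (Ef/Em - 1)/(Ef/Em + xi) = (10.1667 - 1)/(10.1667 + 3) = 0.6962
E2 = Em*(1+xi*eta*Vf)/(1-eta*Vf) = 14.63 GPa

14.63 GPa


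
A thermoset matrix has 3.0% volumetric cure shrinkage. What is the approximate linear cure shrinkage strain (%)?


Linear shrinkage ≈ vol_shrink/3 = 3.0/3 = 1.0%

1.0%


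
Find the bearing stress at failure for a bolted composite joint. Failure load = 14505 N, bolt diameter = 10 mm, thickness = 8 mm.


sigma_br = F/(d*h) = 14505/(10*8) = 181.3 MPa

181.3 MPa


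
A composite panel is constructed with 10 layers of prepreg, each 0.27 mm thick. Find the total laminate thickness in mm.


h = n * t_ply = 10 * 0.27 = 2.7 mm

2.7 mm


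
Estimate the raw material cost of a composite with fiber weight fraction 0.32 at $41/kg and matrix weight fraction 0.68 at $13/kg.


Cost = cost_f*Wf + cost_m*Wm = 41*0.32 + 13*0.68 = $21.96/kg

$21.96/kg


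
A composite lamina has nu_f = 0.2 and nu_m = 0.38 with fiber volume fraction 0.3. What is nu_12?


nu_12 = nu_f*Vf + nu_m*(1-Vf) = 0.2*0.3 + 0.38*0.7 = 0.326

0.326


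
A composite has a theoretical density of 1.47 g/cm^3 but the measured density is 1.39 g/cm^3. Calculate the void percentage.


Void% = (rho_theo - rho_actual)/rho_theo * 100 = (1.47 - 1.39)/1.47 * 100 = 5.44%

5.44%


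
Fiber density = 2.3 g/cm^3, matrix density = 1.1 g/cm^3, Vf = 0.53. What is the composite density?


rho_c = rho_f*Vf + rho_m*(1-Vf) = 2.3*0.53 + 1.1*0.47 = 1.736 g/cm^3

1.736 g/cm^3


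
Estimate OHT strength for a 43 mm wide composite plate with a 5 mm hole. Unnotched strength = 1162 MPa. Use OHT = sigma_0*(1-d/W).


OHT = sigma_0*(1-d/W) = 1162*(1-5/43) = 1026.9 MPa

1026.9 MPa


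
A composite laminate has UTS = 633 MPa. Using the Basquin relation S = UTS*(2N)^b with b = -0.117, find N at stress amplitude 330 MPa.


N = 0.5 * (S/UTS)^(1/b) = 0.5 * (330/633)^(1/-0.117) = 130.8673 cycles

130.8673 cycles


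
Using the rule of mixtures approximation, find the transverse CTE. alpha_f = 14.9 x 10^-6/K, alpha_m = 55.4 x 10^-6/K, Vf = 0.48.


alpha_2 = alpha_f*Vf + alpha_m*(1-Vf) = 14.9*0.48 + 55.4*0.52 = 36.0 x 10^-6/K

36.0 x 10^-6/K


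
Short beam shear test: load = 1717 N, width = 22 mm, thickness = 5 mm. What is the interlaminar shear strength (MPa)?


ILSS = 3F/(4bh) = 3*1717/(4*22*5) = 11.71 MPa

11.71 MPa


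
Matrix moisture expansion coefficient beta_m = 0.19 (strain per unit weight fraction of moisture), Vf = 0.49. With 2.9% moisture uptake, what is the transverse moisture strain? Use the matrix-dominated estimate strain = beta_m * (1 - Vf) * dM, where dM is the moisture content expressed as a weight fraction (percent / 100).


dM = 2.9/100 = 0.029
strain = beta_m * (1-Vf) * dM = 0.19 * 0.51 * 0.029 = 0.0028101

0.0028101


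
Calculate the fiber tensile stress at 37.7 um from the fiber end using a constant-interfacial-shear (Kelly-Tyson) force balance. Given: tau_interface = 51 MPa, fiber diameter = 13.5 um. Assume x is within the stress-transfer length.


Force balance: sigma_f * (pi*d^2/4) = tau * (pi*d) * x  ->  sigma_f = 4 * tau * x / d
sigma_f = 4 * 51 * 37.7 / 13.5 = 569.7 MPa

569.7 MPa


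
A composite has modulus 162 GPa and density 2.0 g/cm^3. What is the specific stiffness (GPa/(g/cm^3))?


Specific stiffness = E/rho = 162/2.0 = 81.0 GPa/(g/cm^3)

81.0 GPa/(g/cm^3)


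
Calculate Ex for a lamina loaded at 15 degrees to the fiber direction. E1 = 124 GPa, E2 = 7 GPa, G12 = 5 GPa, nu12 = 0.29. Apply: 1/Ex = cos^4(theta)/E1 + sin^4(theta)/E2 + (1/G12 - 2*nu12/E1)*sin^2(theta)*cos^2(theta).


cos^4(15) = 0.870513, sin^4(15) = 0.004487, sin^2(15)*cos^2(15) = 0.0625
1/G12 - 2*nu12/E1 = 1/5 - 2*0.29/124 = 0.195323 GPa^-1
1/Ex = 0.870513/124 + 0.004487/7 + 0.195323*0.0625 = 0.019869 GPa^-1
Ex = 50.33 GPa

50.33 GPa


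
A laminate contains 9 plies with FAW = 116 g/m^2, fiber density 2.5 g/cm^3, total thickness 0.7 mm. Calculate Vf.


Vf = n * FAW / (rho_f * h * 1000) = 9 * 116 / (2.5 * 0.7 * 1000) = 0.5966

0.5966


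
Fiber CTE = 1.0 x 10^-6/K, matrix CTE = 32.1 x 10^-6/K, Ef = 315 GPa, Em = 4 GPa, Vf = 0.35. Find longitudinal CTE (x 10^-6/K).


E1 = Ef*Vf + Em*(1-Vf) = 112.85
alpha_1 = (alpha_f*Ef*Vf + alpha_m*Em*(1-Vf))/E1 = 1.72 x 10^-6/K

1.72 x 10^-6/K


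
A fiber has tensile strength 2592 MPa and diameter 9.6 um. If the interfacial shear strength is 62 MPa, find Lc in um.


Lc = sigma_f * d / (2 * tau_i) = 2592 * 9.6 / (2 * 62) = 200.7 um

200.7 um


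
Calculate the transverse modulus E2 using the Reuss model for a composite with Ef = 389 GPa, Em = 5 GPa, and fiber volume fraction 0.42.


1/E2 = Vf/Ef + (1-Vf)/Em = 0.42/389 + 0.58/5
E2 = 8.54 GPa

8.54 GPa


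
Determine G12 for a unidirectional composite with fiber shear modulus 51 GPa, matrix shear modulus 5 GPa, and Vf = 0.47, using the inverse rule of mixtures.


1/G12 = Vf/Gf + (1-Vf)/Gm = 0.47/51 + 0.53/5
G12 = 8.68 GPa

8.68 GPa


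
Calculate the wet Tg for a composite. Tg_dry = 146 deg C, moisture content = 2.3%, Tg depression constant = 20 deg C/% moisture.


Tg_wet = Tg_dry - k*moisture = 146 - 20*2.3 = 100.0 deg C

100.0 deg C


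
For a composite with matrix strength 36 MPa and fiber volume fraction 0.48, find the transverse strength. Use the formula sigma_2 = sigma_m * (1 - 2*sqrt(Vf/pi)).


factor = 1 - 2*sqrt(0.48/pi) = 0.2182
sigma_2 = 36 * 0.2182 = 7.86 MPa

7.86 MPa


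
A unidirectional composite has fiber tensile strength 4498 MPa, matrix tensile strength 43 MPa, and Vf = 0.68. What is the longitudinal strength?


sigma_1 = sigma_f*Vf + sigma_m*(1-Vf) = 4498*0.68 + 43*0.32 = 3072.4 MPa

3072.4 MPa


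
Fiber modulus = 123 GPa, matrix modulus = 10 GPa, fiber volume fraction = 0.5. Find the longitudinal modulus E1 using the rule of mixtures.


E1 = Ef*Vf + Em*(1-Vf) = 123*0.5 + 10*0.5 = 66.5 GPa

66.5 GPa


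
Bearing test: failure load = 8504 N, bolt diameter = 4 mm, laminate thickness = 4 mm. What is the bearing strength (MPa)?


sigma_br = F/(d*h) = 8504/(4*4) = 531.5 MPa

531.5 MPa


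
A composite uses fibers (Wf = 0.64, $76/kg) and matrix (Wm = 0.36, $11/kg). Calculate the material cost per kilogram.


Cost = cost_f*Wf + cost_m*Wm = 76*0.64 + 11*0.36 = $52.6/kg

$52.6/kg


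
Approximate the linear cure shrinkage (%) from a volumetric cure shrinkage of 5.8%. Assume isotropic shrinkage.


Linear shrinkage ≈ vol_shrink/3 = 5.8/3 = 1.933%

1.933%


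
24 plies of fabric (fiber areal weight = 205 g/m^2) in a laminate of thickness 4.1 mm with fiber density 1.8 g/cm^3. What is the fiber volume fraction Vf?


Vf = n * FAW / (rho_f * h * 1000) = 24 * 205 / (1.8 * 4.1 * 1000) = 0.6667

0.6667


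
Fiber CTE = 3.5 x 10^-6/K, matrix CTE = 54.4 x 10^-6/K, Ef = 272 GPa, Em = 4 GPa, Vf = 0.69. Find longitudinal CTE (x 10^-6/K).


E1 = Ef*Vf + Em*(1-Vf) = 188.92
alpha_1 = (alpha_f*Ef*Vf + alpha_m*Em*(1-Vf))/E1 = 3.83 x 10^-6/K

3.83 x 10^-6/K


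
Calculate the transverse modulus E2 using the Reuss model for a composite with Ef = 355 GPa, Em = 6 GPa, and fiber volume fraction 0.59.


1/E2 = Vf/Ef + (1-Vf)/Em = 0.59/355 + 0.41/6
E2 = 14.29 GPa

14.29 GPa


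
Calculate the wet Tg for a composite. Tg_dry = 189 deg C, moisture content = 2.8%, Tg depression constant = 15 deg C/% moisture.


Tg_wet = Tg_dry - k*moisture = 189 - 15*2.8 = 147.0 deg C

147.0 deg C


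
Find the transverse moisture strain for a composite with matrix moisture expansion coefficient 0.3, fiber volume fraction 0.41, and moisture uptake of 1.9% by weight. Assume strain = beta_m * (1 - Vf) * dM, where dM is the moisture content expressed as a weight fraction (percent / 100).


dM = 1.9/100 = 0.019
strain = beta_m * (1-Vf) * dM = 0.3 * 0.59 * 0.019 = 0.003363

0.003363


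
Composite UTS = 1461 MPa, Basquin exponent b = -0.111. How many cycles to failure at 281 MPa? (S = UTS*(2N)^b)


N = 0.5 * (S/UTS)^(1/b) = 0.5 * (281/1461)^(1/-0.111) = 1.4090e+06 cycles

1.4090e+06 cycles


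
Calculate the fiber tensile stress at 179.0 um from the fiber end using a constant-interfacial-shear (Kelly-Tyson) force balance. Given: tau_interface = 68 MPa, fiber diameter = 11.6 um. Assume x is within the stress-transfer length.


Force balance: sigma_f * (pi*d^2/4) = tau * (pi*d) * x  ->  sigma_f = 4 * tau * x / d
sigma_f = 4 * 68 * 179.0 / 11.6 = 4197.2 MPa

4197.2 MPa


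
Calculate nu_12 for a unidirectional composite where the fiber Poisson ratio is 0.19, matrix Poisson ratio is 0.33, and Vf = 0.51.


nu_12 = nu_f*Vf + nu_m*(1-Vf) = 0.19*0.51 + 0.33*0.49 = 0.2586

0.2586


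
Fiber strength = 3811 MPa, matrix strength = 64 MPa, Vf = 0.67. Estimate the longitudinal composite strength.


sigma_1 = sigma_f*Vf + sigma_m*(1-Vf) = 3811*0.67 + 64*0.33 = 2574.5 MPa

2574.5 MPa


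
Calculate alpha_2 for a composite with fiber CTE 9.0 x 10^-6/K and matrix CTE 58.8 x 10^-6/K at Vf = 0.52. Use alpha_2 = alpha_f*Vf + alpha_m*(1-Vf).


alpha_2 = alpha_f*Vf + alpha_m*(1-Vf) = 9.0*0.52 + 58.8*0.48 = 32.9 x 10^-6/K

32.9 x 10^-6/K


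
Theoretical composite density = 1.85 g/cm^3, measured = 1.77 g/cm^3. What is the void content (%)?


Void% = (rho_theo - rho_actual)/rho_theo * 100 = (1.85 - 1.77)/1.85 * 100 = 4.32%

4.32%


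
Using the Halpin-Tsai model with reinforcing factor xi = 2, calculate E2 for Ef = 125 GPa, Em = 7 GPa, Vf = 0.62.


eta = (Ef/Em - 1)/(Ef/Em + xi) = (17.8571 - 1)/(17.8571 + 2) = 0.8489
E2 = Em*(1+xi*eta*Vf)/(1-eta*Vf) = 30.33 GPa

30.33 GPa


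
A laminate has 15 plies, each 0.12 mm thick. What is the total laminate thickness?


h = n * t_ply = 15 * 0.12 = 1.8 mm

1.8 mm


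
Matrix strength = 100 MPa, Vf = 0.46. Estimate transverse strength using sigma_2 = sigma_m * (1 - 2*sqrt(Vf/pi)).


factor = 1 - 2*sqrt(0.46/pi) = 0.2347
sigma_2 = 100 * 0.2347 = 23.47 MPa

23.47 MPa


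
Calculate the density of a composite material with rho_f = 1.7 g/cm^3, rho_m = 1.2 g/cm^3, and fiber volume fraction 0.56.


rho_c = rho_f*Vf + rho_m*(1-Vf) = 1.7*0.56 + 1.2*0.44 = 1.48 g/cm^3

1.48 g/cm^3


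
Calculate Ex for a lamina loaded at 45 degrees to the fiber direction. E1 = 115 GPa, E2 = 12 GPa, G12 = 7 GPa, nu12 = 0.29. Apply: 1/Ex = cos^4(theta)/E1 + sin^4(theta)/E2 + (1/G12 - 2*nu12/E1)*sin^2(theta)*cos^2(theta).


cos^4(45) = 0.25, sin^4(45) = 0.25, sin^2(45)*cos^2(45) = 0.25
1/G12 - 2*nu12/E1 = 1/7 - 2*0.29/115 = 0.137814 GPa^-1
1/Ex = 0.25/115 + 0.25/12 + 0.137814*0.25 = 0.0574607 GPa^-1
Ex = 17.4 GPa

17.4 GPa


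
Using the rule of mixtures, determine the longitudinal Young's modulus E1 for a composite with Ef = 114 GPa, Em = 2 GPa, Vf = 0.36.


E1 = Ef*Vf + Em*(1-Vf) = 114*0.36 + 2*0.64 = 42.32 GPa

42.32 GPa


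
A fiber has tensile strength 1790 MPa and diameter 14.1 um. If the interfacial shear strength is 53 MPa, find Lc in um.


Lc = sigma_f * d / (2 * tau_i) = 1790 * 14.1 / (2 * 53) = 238.1 um

238.1 um


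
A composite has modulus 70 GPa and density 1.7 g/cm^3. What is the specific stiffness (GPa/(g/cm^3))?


Specific stiffness = E/rho = 70/1.7 = 41.2 GPa/(g/cm^3)

41.2 GPa/(g/cm^3)


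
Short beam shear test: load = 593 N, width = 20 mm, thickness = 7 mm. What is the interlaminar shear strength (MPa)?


ILSS = 3F/(4bh) = 3*593/(4*20*7) = 3.18 MPa

3.18 MPa


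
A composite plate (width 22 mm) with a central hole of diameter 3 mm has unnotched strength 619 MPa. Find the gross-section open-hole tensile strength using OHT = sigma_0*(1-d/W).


OHT = sigma_0*(1-d/W) = 619*(1-3/22) = 534.6 MPa

534.6 MPa


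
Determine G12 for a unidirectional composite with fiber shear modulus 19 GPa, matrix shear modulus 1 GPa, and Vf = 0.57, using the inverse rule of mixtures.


1/G12 = Vf/Gf + (1-Vf)/Gm = 0.57/19 + 0.43/1
G12 = 2.17 GPa

2.17 GPa


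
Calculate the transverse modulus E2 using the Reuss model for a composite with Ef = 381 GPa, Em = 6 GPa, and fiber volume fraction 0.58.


1/E2 = Vf/Ef + (1-Vf)/Em = 0.58/381 + 0.42/6
E2 = 13.98 GPa

13.98 GPa


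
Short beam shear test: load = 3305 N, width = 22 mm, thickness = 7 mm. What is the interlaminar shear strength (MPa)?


ILSS = 3F/(4bh) = 3*3305/(4*22*7) = 16.1 MPa

16.1 MPa


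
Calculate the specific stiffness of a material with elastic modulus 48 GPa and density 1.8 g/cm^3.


Specific stiffness = E/rho = 48/1.8 = 26.7 GPa/(g/cm^3)

26.7 GPa/(g/cm^3)


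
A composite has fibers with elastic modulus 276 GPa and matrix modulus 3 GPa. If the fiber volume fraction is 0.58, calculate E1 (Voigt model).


E1 = Ef*Vf + Em*(1-Vf) = 276*0.58 + 3*0.42 = 161.34 GPa

161.34 GPa


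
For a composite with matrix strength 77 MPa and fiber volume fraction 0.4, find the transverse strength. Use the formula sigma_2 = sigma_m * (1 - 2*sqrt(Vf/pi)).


factor = 1 - 2*sqrt(0.4/pi) = 0.2864
sigma_2 = 77 * 0.2864 = 22.05 MPa

22.05 MPa


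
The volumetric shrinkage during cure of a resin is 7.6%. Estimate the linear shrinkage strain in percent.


Linear shrinkage ≈ vol_shrink/3 = 7.6/3 = 2.533%

2.533%


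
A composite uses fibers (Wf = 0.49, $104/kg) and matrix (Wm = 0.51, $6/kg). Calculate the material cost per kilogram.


Cost = cost_f*Wf + cost_m*Wm = 104*0.49 + 6*0.51 = $54.02/kg

$54.02/kg


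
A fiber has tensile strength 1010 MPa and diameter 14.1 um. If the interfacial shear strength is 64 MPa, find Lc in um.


Lc = sigma_f * d / (2 * tau_i) = 1010 * 14.1 / (2 * 64) = 111.3 um

111.3 um


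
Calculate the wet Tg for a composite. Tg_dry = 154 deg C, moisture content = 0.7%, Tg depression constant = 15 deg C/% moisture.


Tg_wet = Tg_dry - k*moisture = 154 - 15*0.7 = 143.5 deg C

143.5 deg C


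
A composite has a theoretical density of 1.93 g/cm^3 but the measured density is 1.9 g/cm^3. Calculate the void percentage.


Void% = (rho_theo - rho_actual)/rho_theo * 100 = (1.93 - 1.9)/1.93 * 100 = 1.55%

1.55%


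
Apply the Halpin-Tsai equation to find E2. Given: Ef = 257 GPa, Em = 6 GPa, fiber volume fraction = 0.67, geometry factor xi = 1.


eta = (Ef/Em - 1)/(Ef/Em + xi) = (42.8333 - 1)/(42.8333 + 1) = 0.9544
E2 = Em*(1+xi*eta*Vf)/(1-eta*Vf) = 27.28 GPa

27.28 GPa


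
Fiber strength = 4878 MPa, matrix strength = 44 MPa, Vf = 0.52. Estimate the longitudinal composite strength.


sigma_1 = sigma_f*Vf + sigma_m*(1-Vf) = 4878*0.52 + 44*0.48 = 2557.7 MPa

2557.7 MPa


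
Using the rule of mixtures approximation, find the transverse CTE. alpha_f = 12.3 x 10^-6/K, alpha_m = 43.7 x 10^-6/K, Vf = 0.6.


alpha_2 = alpha_f*Vf + alpha_m*(1-Vf) = 12.3*0.6 + 43.7*0.4 = 24.9 x 10^-6/K

24.9 x 10^-6/K


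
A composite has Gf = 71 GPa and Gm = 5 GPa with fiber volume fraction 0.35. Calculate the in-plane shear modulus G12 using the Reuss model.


1/G12 = Vf/Gf + (1-Vf)/Gm = 0.35/71 + 0.65/5
G12 = 7.41 GPa

7.41 GPa


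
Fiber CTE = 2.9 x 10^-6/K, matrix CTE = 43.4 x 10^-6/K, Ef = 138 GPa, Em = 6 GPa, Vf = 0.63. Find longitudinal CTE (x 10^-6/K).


E1 = Ef*Vf + Em*(1-Vf) = 89.16
alpha_1 = (alpha_f*Ef*Vf + alpha_m*Em*(1-Vf))/E1 = 3.91 x 10^-6/K

3.91 x 10^-6/K


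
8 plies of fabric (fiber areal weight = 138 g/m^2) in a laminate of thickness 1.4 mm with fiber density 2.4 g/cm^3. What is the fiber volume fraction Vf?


Vf = n * FAW / (rho_f * h * 1000) = 8 * 138 / (2.4 * 1.4 * 1000) = 0.3286

0.3286


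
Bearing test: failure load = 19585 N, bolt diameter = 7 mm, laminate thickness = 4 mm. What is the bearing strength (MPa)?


sigma_br = F/(d*h) = 19585/(7*4) = 699.5 MPa

699.5 MPa


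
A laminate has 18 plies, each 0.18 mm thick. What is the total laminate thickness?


h = n * t_ply = 18 * 0.18 = 3.24 mm

3.24 mm


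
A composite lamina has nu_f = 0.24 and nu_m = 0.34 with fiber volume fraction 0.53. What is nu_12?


nu_12 = nu_f*Vf + nu_m*(1-Vf) = 0.24*0.53 + 0.34*0.47 = 0.287

0.287


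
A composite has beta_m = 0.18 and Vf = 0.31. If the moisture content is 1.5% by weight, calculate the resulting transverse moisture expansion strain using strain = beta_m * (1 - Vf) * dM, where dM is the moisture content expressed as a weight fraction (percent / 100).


dM = 1.5/100 = 0.015
strain = beta_m * (1-Vf) * dM = 0.18 * 0.69 * 0.015 = 0.001863

0.001863


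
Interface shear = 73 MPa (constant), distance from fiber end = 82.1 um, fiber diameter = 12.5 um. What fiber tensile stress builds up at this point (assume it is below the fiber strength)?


Force balance: sigma_f * (pi*d^2/4) = tau * (pi*d) * x  ->  sigma_f = 4 * tau * x / d
sigma_f = 4 * 73 * 82.1 / 12.5 = 1917.9 MPa

1917.9 MPa


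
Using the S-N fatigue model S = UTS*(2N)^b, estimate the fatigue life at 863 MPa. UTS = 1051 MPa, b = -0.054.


N = 0.5 * (S/UTS)^(1/b) = 0.5 * (863/1051)^(1/-0.054) = 19.2312 cycles

19.2312 cycles


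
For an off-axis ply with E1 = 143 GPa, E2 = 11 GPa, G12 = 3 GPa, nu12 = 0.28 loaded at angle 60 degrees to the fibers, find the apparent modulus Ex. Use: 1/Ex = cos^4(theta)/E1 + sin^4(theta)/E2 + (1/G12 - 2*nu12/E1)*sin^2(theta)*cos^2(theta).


cos^4(60) = 0.0625, sin^4(60) = 0.5625, sin^2(60)*cos^2(60) = 0.1875
1/G12 - 2*nu12/E1 = 1/3 - 2*0.28/143 = 0.329417 GPa^-1
1/Ex = 0.0625/143 + 0.5625/11 + 0.329417*0.1875 = 0.1133392 GPa^-1
Ex = 8.82 GPa

8.82 GPa


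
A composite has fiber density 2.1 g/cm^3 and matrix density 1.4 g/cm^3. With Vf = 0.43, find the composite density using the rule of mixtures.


rho_c = rho_f*Vf + rho_m*(1-Vf) = 2.1*0.43 + 1.4*0.57 = 1.701 g/cm^3

1.701 g/cm^3


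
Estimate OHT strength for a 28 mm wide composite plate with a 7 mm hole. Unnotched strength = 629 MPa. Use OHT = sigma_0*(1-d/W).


OHT = sigma_0*(1-d/W) = 629*(1-7/28) = 471.8 MPa

471.8 MPa


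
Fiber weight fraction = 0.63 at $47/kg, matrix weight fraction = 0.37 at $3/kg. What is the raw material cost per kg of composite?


Cost = cost_f*Wf + cost_m*Wm = 47*0.63 + 3*0.37 = $30.72/kg

$30.72/kg


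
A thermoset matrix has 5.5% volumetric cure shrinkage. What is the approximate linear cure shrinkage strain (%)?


Linear shrinkage ≈ vol_shrink/3 = 5.5/3 = 1.833%

1.833%


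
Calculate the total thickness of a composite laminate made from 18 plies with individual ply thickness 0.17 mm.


h = n * t_ply = 18 * 0.17 = 3.06 mm

3.06 mm


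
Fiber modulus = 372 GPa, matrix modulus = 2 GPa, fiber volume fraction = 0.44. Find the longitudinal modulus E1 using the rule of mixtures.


E1 = Ef*Vf + Em*(1-Vf) = 372*0.44 + 2*0.56 = 164.8 GPa

164.8 GPa


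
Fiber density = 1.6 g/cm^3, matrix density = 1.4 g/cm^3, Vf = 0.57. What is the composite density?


rho_c = rho_f*Vf + rho_m*(1-Vf) = 1.6*0.57 + 1.4*0.43 = 1.514 g/cm^3

1.514 g/cm^3


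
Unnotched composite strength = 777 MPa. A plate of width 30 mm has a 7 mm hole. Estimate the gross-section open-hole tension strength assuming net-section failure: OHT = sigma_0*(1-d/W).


OHT = sigma_0*(1-d/W) = 777*(1-7/30) = 595.7 MPa

595.7 MPa


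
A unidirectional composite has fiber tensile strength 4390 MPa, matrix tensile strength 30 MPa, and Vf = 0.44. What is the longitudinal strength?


sigma_1 = sigma_f*Vf + sigma_m*(1-Vf) = 4390*0.44 + 30*0.56 = 1948.4 MPa

1948.4 MPa


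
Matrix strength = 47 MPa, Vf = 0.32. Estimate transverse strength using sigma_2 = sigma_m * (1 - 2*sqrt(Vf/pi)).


factor = 1 - 2*sqrt(0.32/pi) = 0.3617
sigma_2 = 47 * 0.3617 = 17.0 MPa

17.0 MPa


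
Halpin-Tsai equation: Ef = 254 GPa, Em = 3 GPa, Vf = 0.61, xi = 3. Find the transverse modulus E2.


eta = (Ef/Em - 1)/(Ef/Em + xi) = (84.6667 - 1)/(84.6667 + 3) = 0.9544
E2 = Em*(1+xi*eta*Vf)/(1-eta*Vf) = 19.72 GPa

19.72 GPa


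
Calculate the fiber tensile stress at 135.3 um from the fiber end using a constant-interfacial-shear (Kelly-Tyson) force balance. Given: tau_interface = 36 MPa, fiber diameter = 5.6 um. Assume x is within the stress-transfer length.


Force balance: sigma_f * (pi*d^2/4) = tau * (pi*d) * x  ->  sigma_f = 4 * tau * x / d
sigma_f = 4 * 36 * 135.3 / 5.6 = 3479.1 MPa

3479.1 MPa


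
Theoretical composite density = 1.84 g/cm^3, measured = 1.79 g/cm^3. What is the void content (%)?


Void% = (rho_theo - rho_actual)/rho_theo * 100 = (1.84 - 1.79)/1.84 * 100 = 2.72%

2.72%


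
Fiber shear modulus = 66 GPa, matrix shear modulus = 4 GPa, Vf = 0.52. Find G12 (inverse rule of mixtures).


1/G12 = Vf/Gf + (1-Vf)/Gm = 0.52/66 + 0.48/4
G12 = 7.82 GPa

7.82 GPa


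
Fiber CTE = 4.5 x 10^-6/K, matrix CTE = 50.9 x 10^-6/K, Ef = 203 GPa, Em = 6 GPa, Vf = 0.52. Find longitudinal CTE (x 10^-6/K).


E1 = Ef*Vf + Em*(1-Vf) = 108.44
alpha_1 = (alpha_f*Ef*Vf + alpha_m*Em*(1-Vf))/E1 = 5.73 x 10^-6/K

5.73 x 10^-6/K


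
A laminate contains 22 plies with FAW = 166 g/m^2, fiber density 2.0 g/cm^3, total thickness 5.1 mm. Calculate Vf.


Vf = n * FAW / (rho_f * h * 1000) = 22 * 166 / (2.0 * 5.1 * 1000) = 0.358

0.358


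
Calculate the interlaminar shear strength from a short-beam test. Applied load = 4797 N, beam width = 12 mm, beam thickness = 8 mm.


ILSS = 3F/(4bh) = 3*4797/(4*12*8) = 37.48 MPa

37.48 MPa


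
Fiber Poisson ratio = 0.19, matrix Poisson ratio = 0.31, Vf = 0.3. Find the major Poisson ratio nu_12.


nu_12 = nu_f*Vf + nu_m*(1-Vf) = 0.19*0.3 + 0.31*0.7 = 0.274

0.274


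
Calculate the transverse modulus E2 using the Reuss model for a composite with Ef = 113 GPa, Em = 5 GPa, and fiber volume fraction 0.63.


1/E2 = Vf/Ef + (1-Vf)/Em = 0.63/113 + 0.37/5
E2 = 12.57 GPa

12.57 GPa


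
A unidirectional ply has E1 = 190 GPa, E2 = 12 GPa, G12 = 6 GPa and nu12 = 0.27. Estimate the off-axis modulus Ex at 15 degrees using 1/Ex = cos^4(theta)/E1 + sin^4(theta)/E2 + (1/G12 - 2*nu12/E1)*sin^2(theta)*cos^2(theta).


cos^4(15) = 0.870513, sin^4(15) = 0.004487, sin^2(15)*cos^2(15) = 0.0625
1/G12 - 2*nu12/E1 = 1/6 - 2*0.27/190 = 0.163825 GPa^-1
1/Ex = 0.870513/190 + 0.004487/12 + 0.163825*0.0625 = 0.0151946 GPa^-1
Ex = 65.81 GPa

65.81 GPa


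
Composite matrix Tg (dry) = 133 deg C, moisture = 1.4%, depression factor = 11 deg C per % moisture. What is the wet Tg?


Tg_wet = Tg_dry - k*moisture = 133 - 11*1.4 = 117.6 deg C

117.6 deg C


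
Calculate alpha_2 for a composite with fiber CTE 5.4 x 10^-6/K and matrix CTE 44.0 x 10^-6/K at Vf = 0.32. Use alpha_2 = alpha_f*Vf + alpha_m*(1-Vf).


alpha_2 = alpha_f*Vf + alpha_m*(1-Vf) = 5.4*0.32 + 44.0*0.68 = 31.6 x 10^-6/K

31.6 x 10^-6/K


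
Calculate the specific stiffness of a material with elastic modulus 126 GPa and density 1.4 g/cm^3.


Specific stiffness = E/rho = 126/1.4 = 90.0 GPa/(g/cm^3)

90.0 GPa/(g/cm^3)


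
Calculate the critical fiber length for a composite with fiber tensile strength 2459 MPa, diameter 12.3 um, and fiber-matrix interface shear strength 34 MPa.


Lc = sigma_f * d / (2 * tau_i) = 2459 * 12.3 / (2 * 34) = 444.8 um

444.8 um


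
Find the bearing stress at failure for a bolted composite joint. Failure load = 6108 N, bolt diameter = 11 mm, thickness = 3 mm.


sigma_br = F/(d*h) = 6108/(11*3) = 185.1 MPa

185.1 MPa


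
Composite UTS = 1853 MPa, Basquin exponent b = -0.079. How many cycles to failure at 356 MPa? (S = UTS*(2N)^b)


N = 0.5 * (S/UTS)^(1/b) = 0.5 * (356/1853)^(1/-0.079) = 5.8566e+08 cycles

5.8566e+08 cycles


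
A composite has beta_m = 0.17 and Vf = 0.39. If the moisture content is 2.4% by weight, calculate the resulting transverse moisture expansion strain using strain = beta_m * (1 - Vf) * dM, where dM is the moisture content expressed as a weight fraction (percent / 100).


dM = 2.4/100 = 0.024
strain = beta_m * (1-Vf) * dM = 0.17 * 0.61 * 0.024 = 0.0024888

0.0024888


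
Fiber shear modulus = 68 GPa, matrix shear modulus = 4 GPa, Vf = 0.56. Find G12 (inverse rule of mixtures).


1/G12 = Vf/Gf + (1-Vf)/Gm = 0.56/68 + 0.44/4
G12 = 8.46 GPa

8.46 GPa


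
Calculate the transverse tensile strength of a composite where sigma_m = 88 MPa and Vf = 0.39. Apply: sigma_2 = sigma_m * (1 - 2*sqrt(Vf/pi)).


factor = 1 - 2*sqrt(0.39/pi) = 0.2953
sigma_2 = 88 * 0.2953 = 25.99 MPa

25.99 MPa


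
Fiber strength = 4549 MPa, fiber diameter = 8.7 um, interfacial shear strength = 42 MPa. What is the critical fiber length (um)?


Lc = sigma_f * d / (2 * tau_i) = 4549 * 8.7 / (2 * 42) = 471.1 um

471.1 um


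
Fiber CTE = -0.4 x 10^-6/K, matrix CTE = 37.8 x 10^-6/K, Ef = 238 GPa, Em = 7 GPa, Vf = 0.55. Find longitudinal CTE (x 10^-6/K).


E1 = Ef*Vf + Em*(1-Vf) = 134.05
alpha_1 = (alpha_f*Ef*Vf + alpha_m*Em*(1-Vf))/E1 = 0.5 x 10^-6/K

0.5 x 10^-6/K


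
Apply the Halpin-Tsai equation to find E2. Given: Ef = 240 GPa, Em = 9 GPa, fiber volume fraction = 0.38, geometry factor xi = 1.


eta = (Ef/Em - 1)/(Ef/Em + xi) = (26.6667 - 1)/(26.6667 + 1) = 0.9277
E2 = Em*(1+xi*eta*Vf)/(1-eta*Vf) = 18.8 GPa

18.8 GPa


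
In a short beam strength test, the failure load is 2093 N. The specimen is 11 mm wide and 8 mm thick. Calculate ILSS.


ILSS = 3F/(4bh) = 3*2093/(4*11*8) = 17.84 MPa

17.84 MPa


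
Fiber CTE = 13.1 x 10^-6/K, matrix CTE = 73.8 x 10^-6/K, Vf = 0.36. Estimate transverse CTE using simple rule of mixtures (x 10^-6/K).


alpha_2 = alpha_f*Vf + alpha_m*(1-Vf) = 13.1*0.36 + 73.8*0.64 = 51.9 x 10^-6/K

51.9 x 10^-6/K


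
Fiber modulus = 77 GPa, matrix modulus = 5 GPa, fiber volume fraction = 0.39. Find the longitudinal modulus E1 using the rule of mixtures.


E1 = Ef*Vf + Em*(1-Vf) = 77*0.39 + 5*0.61 = 33.08 GPa

33.08 GPa


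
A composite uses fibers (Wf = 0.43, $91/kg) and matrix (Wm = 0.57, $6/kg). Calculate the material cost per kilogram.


Cost = cost_f*Wf + cost_m*Wm = 91*0.43 + 6*0.57 = $42.55/kg

$42.55/kg


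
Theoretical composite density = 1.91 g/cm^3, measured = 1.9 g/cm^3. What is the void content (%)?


Void% = (rho_theo - rho_actual)/rho_theo * 100 = (1.91 - 1.9)/1.91 * 100 = 0.52%

0.52%


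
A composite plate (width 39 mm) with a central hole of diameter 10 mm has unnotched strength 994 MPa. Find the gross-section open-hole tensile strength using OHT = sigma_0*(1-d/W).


OHT = sigma_0*(1-d/W) = 994*(1-10/39) = 739.1 MPa

739.1 MPa


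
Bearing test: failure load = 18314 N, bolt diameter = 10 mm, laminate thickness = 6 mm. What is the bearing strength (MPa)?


sigma_br = F/(d*h) = 18314/(10*6) = 305.2 MPa

305.2 MPa


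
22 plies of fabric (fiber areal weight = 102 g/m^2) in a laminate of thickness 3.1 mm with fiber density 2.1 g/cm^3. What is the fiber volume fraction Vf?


Vf = n * FAW / (rho_f * h * 1000) = 22 * 102 / (2.1 * 3.1 * 1000) = 0.3447

0.3447


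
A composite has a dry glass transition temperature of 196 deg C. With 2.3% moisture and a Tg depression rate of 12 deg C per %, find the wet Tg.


Tg_wet = Tg_dry - k*moisture = 196 - 12*2.3 = 168.4 deg C

168.4 deg C


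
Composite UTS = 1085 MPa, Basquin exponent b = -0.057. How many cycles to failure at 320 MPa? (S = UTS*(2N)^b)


N = 0.5 * (S/UTS)^(1/b) = 0.5 * (320/1085)^(1/-0.057) = 1.0049e+09 cycles

1.0049e+09 cycles


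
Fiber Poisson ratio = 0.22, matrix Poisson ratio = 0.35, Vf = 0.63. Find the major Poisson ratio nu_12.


nu_12 = nu_f*Vf + nu_m*(1-Vf) = 0.22*0.63 + 0.35*0.37 = 0.2681

0.2681


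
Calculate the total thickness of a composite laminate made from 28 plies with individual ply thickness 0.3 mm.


h = n * t_ply = 28 * 0.3 = 8.4 mm

8.4 mm


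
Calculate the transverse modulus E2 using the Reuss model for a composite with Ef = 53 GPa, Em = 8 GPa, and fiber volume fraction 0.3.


1/E2 = Vf/Ef + (1-Vf)/Em = 0.3/53 + 0.7/8
E2 = 10.73 GPa

10.73 GPa


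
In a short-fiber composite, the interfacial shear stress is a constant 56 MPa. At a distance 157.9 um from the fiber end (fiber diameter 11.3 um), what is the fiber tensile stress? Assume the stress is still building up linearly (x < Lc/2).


Force balance: sigma_f * (pi*d^2/4) = tau * (pi*d) * x  ->  sigma_f = 4 * tau * x / d
sigma_f = 4 * 56 * 157.9 / 11.3 = 3130.1 MPa

3130.1 MPa


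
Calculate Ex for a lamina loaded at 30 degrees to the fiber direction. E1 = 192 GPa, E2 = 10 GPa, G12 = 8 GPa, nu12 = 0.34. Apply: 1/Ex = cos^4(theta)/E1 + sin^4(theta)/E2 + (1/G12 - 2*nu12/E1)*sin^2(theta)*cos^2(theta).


cos^4(30) = 0.5625, sin^4(30) = 0.0625, sin^2(30)*cos^2(30) = 0.1875
1/G12 - 2*nu12/E1 = 1/8 - 2*0.34/192 = 0.121458 GPa^-1
1/Ex = 0.5625/192 + 0.0625/10 + 0.121458*0.1875 = 0.0319531 GPa^-1
Ex = 31.3 GPa

31.3 GPa


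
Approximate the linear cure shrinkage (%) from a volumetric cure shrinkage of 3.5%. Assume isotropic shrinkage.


Linear shrinkage ≈ vol_shrink/3 = 3.5/3 = 1.167%

1.167%


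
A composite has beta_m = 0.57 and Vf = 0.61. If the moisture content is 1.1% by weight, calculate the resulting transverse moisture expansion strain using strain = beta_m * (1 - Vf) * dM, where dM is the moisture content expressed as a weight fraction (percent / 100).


dM = 1.1/100 = 0.011
strain = beta_m * (1-Vf) * dM = 0.57 * 0.39 * 0.011 = 0.0024453

0.0024453


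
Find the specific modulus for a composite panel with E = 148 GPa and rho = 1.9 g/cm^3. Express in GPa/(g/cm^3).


Specific stiffness = E/rho = 148/1.9 = 77.9 GPa/(g/cm^3)

77.9 GPa/(g/cm^3)


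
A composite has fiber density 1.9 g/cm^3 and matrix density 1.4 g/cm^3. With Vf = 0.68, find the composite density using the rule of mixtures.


rho_c = rho_f*Vf + rho_m*(1-Vf) = 1.9*0.68 + 1.4*0.32 = 1.74 g/cm^3

1.74 g/cm^3


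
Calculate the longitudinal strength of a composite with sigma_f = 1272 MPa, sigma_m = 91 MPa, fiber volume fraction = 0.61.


sigma_1 = sigma_f*Vf + sigma_m*(1-Vf) = 1272*0.61 + 91*0.39 = 811.4 MPa

811.4 MPa


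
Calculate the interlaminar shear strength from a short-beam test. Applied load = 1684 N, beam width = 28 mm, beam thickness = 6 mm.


ILSS = 3F/(4bh) = 3*1684/(4*28*6) = 7.52 MPa

7.52 MPa


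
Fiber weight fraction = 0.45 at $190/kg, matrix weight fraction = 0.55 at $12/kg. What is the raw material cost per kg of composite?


Cost = cost_f*Wf + cost_m*Wm = 190*0.45 + 12*0.55 = $92.1/kg

$92.1/kg


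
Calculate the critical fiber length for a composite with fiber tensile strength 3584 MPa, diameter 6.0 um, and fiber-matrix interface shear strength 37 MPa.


Lc = sigma_f * d / (2 * tau_i) = 3584 * 6.0 / (2 * 37) = 290.6 um

290.6 um


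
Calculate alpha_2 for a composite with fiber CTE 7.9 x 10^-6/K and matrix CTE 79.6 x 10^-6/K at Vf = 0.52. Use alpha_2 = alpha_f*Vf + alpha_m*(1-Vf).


alpha_2 = alpha_f*Vf + alpha_m*(1-Vf) = 7.9*0.52 + 79.6*0.48 = 42.3 x 10^-6/K

42.3 x 10^-6/K


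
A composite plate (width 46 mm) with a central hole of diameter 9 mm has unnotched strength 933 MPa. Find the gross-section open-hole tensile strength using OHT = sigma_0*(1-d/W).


OHT = sigma_0*(1-d/W) = 933*(1-9/46) = 750.5 MPa

750.5 MPa


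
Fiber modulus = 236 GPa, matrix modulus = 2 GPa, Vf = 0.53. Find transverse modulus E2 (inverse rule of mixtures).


1/E2 = Vf/Ef + (1-Vf)/Em = 0.53/236 + 0.47/2
E2 = 4.22 GPa

4.22 GPa


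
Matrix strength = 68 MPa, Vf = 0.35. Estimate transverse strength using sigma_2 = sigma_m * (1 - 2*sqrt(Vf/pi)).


factor = 1 - 2*sqrt(0.35/pi) = 0.3324
sigma_2 = 68 * 0.3324 = 22.61 MPa

22.61 MPa


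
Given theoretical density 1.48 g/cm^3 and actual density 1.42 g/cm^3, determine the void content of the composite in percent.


Void% = (rho_theo - rho_actual)/rho_theo * 100 = (1.48 - 1.42)/1.48 * 100 = 4.05%

4.05%


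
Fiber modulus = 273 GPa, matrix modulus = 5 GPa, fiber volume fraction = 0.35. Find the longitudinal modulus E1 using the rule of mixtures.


E1 = Ef*Vf + Em*(1-Vf) = 273*0.35 + 5*0.65 = 98.8 GPa

98.8 GPa
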